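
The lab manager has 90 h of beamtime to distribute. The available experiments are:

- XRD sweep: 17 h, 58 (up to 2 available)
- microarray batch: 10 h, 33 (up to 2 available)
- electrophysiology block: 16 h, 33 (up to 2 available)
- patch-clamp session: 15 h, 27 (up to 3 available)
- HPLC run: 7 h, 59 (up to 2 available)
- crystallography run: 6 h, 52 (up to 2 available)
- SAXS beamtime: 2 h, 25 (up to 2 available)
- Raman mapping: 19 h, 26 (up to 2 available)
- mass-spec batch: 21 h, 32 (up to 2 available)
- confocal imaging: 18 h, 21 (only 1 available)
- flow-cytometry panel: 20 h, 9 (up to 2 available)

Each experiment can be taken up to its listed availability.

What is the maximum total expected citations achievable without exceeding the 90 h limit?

454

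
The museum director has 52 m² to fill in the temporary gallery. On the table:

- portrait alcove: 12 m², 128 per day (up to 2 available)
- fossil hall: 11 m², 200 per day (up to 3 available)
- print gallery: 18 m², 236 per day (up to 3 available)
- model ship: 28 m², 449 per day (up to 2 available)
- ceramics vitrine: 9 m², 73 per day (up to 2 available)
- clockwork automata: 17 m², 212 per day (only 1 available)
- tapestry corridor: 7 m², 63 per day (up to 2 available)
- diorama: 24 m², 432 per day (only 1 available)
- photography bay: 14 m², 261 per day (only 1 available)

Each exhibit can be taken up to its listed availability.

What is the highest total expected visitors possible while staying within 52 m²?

Density check — photography bay 18.64, fossil hall 18.18, diorama 18.00 are the best per m².
The ratio heuristic lands on 3×fossil hall + photography bay (861) but leaves 5 m² idle.
The 22 m² tied up in 2×fossil hall is better spent on diorama — total rises to 893 (49 m²).
That's the maximum — no swap from here does better than 893.

893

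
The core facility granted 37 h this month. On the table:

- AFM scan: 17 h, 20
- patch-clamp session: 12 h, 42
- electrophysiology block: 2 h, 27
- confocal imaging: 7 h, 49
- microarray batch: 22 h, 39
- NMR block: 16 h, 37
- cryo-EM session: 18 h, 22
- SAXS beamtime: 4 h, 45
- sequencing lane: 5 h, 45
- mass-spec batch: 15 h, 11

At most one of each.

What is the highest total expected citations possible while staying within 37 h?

Patch-clamp session + electrophysiology block + confocal imaging + SAXS beamtime + sequencing lane uses 30 of the 37 h and totals 208.
Nothing else within 37 h beats 208.

208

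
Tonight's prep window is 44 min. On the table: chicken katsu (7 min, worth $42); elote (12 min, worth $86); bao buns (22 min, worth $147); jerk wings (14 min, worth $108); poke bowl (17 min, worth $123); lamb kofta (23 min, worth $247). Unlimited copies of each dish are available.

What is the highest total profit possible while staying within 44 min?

397

Density check — lamb kofta 10.74, jerk wings 7.71, poke bowl 7.24, elote 7.17 are the best per min.
Chicken katsu + jerk wings + lamb kofta uses 44 of the 44 min and totals 397.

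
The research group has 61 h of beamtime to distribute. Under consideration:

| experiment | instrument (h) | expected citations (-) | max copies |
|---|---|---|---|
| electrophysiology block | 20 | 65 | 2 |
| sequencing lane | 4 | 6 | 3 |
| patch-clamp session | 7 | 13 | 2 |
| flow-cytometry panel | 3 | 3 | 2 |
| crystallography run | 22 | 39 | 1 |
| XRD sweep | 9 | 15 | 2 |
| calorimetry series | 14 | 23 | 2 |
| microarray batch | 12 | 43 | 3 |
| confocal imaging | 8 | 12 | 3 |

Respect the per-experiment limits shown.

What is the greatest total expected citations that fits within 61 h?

Taking electrophysiology block + sequencing lane + 3×microarray batch: 60 h used, 200 in expected citations.
No other feasible combination exceeds 200.

200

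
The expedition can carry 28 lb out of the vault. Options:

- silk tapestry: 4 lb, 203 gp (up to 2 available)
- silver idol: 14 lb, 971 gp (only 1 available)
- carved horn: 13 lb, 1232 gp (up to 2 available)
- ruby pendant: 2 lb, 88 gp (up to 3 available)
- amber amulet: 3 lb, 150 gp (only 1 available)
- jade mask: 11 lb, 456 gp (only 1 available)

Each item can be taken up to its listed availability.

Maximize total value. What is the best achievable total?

2×carved horn + ruby pendant uses 28 of the 28 lb and totals 2552.

2552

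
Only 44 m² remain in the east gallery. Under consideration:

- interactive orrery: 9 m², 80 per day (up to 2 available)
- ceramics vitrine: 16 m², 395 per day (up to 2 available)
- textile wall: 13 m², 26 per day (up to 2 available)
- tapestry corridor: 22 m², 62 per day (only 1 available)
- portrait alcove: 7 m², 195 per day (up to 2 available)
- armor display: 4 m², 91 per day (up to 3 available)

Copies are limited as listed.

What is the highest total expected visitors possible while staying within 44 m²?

Filling by ratio: ceramics vitrine + 2×portrait alcove + 3×armor display for 1058, with 2 m² left unused.
Dropping portrait alcove and 2×armor display frees 15 m²; slotting in ceramics vitrine (16 m²) lifts the total to 1076 at 43 m².
The spare 1 m² is too small for any remaining exhibit, and no exchange beats 1076.

1076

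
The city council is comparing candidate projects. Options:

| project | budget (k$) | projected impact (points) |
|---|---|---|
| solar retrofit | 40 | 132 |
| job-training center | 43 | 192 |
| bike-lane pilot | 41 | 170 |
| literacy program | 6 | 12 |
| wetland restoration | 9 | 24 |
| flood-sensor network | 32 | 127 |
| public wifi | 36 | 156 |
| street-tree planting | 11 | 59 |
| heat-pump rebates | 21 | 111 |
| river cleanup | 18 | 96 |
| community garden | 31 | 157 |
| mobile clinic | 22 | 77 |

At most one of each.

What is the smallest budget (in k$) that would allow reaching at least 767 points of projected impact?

Minimise k$ subject to total projected impact ≥ 767.
Taking job-training center + public wifi + street-tree planting + heat-pump rebates + river cleanup + community garden gives 771 (≥ 767) for 160 k$.
Below 160 k$ the best achievable stays under 767.

160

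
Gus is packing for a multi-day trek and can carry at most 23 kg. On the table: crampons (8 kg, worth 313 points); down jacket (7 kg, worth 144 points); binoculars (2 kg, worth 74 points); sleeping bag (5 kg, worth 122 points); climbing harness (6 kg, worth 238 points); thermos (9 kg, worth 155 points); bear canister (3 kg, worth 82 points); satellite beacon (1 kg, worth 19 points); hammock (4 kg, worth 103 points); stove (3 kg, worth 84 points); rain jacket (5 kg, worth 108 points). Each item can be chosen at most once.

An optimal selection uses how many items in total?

Optimal total is 812.
For example crampons + binoculars + climbing harness + hammock + stove achieves it, using 23 kg.
Every optimal selection uses 5 items.

5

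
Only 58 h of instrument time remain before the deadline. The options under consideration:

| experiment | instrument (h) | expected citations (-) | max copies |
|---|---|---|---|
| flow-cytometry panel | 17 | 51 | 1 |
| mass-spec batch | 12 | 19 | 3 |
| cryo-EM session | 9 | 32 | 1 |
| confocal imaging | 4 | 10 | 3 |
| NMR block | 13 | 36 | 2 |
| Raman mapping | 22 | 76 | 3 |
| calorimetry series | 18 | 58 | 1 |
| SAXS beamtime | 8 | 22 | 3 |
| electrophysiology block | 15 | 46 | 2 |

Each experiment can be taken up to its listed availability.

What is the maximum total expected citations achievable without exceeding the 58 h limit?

194

Taking cryo-EM session + confocal imaging + 2×Raman mapping: 57 h used, 194 in expected citations.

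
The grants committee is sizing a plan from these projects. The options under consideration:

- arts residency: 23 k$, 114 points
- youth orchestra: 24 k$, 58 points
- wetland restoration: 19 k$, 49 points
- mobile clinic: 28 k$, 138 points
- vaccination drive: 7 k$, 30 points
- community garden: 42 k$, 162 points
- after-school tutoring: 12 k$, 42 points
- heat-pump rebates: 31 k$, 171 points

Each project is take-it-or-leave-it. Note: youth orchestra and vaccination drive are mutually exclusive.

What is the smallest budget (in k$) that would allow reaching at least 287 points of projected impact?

59

Look for the lowest-budget combination reaching 287.
mobile clinic + heat-pump rebates reaches 309 using 59 k$.
Any bundle with less than 59 k$ falls short of 287.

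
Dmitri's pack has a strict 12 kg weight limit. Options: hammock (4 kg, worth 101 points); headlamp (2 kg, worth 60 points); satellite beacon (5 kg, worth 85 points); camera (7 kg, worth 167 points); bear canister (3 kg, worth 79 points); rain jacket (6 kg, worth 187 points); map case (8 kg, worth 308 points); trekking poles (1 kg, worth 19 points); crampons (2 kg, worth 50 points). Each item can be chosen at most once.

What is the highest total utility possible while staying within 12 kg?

418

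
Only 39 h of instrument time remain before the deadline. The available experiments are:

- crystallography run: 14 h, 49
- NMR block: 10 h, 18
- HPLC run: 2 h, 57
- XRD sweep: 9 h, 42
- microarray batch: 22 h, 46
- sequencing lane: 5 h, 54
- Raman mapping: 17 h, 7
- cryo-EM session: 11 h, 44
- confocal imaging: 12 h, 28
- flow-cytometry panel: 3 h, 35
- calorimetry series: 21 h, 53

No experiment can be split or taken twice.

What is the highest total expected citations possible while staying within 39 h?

Density check — HPLC run 28.50, flow-cytometry panel 11.67, sequencing lane 10.80, XRD sweep 4.67 are the best per h.
Taking the top-ratio experiments first gives HPLC run + XRD sweep + sequencing lane + cryo-EM session + flow-cytometry panel for 232 (30 h).
Dropping XRD sweep frees 9 h; slotting in crystallography run (14 h) lifts the total to 239 at 35 h.
Every other selection either busts 39 h or fails to beat 239.

239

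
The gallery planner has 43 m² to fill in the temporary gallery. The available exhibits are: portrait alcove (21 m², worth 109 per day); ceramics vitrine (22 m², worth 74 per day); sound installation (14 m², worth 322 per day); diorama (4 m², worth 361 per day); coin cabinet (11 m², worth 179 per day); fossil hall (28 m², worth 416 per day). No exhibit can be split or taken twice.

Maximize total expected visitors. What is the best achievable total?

A density-first pass picks sound installation + diorama + coin cabinet — 862 at 29 m².
The 14 m² tied up in sound installation is better spent on fossil hall — total rises to 956 (43 m²).
Runner-up sound installation + diorama + coin cabinet tops out at 862.

956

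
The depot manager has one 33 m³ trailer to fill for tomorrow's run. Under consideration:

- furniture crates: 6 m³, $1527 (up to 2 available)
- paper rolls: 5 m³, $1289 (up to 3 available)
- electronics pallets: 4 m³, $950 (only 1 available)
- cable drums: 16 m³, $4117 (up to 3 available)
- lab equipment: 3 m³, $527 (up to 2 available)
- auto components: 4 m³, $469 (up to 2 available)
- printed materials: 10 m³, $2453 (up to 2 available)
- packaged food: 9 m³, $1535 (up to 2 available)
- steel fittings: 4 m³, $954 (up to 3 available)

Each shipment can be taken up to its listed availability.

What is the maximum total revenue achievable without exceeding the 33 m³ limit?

8460

Taking the top-ratio shipments first gives 3×paper rolls + cable drums for 7984 (31 m³).
Replace 2×paper rolls with 2×furniture crates: the trade gains 476 net, giving 8460 at 33 m³.
No other feasible combination exceeds 8460.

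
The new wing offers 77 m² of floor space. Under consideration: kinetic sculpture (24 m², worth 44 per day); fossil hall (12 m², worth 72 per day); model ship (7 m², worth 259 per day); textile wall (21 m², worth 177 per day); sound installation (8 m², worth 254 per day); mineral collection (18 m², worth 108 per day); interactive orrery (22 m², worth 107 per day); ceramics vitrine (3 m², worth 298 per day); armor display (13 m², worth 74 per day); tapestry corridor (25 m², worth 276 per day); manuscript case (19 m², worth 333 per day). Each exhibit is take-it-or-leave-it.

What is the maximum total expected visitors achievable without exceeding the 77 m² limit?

1494

The ratio heuristic lands on fossil hall + model ship + sound installation + ceramics vitrine + tapestry corridor + manuscript case (1492) but leaves 3 m² idle.
The 12 m² tied up in fossil hall is better spent on armor display — total rises to 1494 (75 m²).
That's the maximum — no swap from here does better than 1494.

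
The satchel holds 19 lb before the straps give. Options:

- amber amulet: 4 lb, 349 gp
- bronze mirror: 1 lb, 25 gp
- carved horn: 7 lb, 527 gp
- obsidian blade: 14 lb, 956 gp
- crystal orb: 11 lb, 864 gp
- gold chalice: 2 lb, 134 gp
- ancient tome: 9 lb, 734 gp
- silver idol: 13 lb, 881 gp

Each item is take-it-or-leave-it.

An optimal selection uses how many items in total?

4

Optimal total is 1420.
One optimal bundle: bronze mirror + carved horn + gold chalice + ancient tome (19 lb).
All optima have 4 items.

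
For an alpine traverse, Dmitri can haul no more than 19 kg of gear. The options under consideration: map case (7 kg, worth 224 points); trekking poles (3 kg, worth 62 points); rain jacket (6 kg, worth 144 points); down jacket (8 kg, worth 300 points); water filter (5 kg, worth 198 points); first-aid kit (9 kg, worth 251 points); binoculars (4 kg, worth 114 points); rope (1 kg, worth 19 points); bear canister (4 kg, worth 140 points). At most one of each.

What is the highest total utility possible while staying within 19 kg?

664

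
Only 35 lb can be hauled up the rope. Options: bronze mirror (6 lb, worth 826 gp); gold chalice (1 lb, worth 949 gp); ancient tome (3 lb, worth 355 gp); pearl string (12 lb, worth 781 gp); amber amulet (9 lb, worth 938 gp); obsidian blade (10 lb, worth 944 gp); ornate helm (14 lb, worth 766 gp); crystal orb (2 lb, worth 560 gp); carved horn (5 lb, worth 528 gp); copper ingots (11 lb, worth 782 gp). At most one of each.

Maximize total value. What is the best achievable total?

4745

The ratio heuristic lands on bronze mirror + gold chalice + ancient tome + amber amulet + crystal orb + carved horn (4156) but leaves 9 lb idle.
Dropping ancient tome frees 3 lb; slotting in obsidian blade (10 lb) lifts the total to 4745 at 33 lb.
Runner-up bronze mirror + gold chalice + obsidian blade + crystal orb + carved horn + copper ingots tops out at 4589.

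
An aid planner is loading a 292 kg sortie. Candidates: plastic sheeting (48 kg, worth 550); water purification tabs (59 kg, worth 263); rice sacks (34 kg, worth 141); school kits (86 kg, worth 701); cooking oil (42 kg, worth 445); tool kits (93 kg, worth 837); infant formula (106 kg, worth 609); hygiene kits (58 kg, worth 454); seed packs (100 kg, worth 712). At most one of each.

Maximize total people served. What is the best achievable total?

2544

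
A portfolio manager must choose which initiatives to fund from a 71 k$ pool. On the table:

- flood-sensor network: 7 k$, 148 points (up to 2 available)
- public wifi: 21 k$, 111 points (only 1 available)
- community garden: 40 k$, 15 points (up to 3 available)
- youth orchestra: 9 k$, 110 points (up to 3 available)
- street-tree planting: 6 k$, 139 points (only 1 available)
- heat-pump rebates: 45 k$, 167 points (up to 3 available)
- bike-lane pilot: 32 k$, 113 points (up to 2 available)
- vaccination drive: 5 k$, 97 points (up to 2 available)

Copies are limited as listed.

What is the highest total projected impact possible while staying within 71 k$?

960

A density-first pass picks 2×flood-sensor network + 3×youth orchestra + street-tree planting + 2×vaccination drive — 959 at 57 k$.
Replace youth orchestra with public wifi: the trade gains 1 net, giving 960 at 69 k$.
Nothing else within 71 k$ beats 960.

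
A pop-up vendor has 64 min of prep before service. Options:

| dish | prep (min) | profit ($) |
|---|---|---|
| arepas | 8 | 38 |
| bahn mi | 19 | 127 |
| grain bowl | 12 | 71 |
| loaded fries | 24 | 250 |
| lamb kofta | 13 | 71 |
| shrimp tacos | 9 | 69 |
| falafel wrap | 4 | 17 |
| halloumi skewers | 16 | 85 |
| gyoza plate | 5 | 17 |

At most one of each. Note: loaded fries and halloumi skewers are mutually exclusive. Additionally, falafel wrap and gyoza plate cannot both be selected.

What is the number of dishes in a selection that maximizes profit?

Best achievable profit is 517.
bahn mi + grain bowl + loaded fries + shrimp tacos hits 517 at 64 min.
Every optimal selection uses 4 dishes.

4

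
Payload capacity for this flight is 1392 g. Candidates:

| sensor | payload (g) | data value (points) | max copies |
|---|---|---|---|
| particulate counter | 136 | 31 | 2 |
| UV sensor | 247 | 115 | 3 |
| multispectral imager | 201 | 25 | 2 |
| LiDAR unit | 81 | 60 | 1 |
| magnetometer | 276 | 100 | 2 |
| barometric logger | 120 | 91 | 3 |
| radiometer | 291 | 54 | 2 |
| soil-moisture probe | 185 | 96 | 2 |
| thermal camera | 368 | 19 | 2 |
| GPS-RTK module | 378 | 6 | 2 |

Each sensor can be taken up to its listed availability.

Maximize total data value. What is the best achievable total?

774

By data value per g: barometric logger 0.76, LiDAR unit 0.74, soil-moisture probe 0.52, UV sensor 0.47 lead.
Greedy by ratio would take 2×UV sensor + LiDAR unit + 3×barometric logger + 2×soil-moisture probe: 1305 g used, total 755.
The 185 g tied up in soil-moisture probe is better spent on UV sensor — total rises to 774 (1367 g).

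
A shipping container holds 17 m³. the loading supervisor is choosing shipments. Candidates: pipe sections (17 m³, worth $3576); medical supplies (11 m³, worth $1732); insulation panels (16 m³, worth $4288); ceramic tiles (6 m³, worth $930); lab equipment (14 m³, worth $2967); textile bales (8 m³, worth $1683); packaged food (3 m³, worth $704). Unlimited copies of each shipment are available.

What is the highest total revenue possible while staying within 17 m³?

4288

Taking insulation panels: 16 m³ used, 4288 in revenue.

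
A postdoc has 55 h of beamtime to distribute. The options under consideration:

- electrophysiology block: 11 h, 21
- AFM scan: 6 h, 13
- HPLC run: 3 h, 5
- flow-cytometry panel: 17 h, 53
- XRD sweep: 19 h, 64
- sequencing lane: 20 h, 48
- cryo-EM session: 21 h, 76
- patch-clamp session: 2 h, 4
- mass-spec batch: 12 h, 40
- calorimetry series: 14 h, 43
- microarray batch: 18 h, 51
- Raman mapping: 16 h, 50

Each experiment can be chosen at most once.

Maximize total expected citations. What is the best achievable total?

By expected citations per h: cryo-EM session 3.62, XRD sweep 3.37, mass-spec batch 3.33, Raman mapping 3.12 lead.
Greedy by ratio would take XRD sweep + cryo-EM session + patch-clamp session + mass-spec batch: 54 h used, total 184.
Replace patch-clamp session with HPLC run: the trade gains 1 net, giving 185 at 55 h.
Next best is XRD sweep + cryo-EM session + patch-clamp session + mass-spec batch at 184 (54 h) — short by 1.

185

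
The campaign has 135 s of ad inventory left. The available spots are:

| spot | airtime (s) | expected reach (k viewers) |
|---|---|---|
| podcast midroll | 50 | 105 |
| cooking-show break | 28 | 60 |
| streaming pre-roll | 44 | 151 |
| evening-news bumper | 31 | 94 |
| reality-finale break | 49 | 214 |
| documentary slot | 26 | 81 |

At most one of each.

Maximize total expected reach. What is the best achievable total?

459

The ratio heuristic lands on streaming pre-roll + reality-finale break + documentary slot (446) but leaves 16 s idle.
The 26 s tied up in documentary slot is better spent on evening-news bumper — total rises to 459 (124 s).
Next best is cooking-show break + evening-news bumper + reality-finale break + documentary slot at 449 (134 s) — short by 10.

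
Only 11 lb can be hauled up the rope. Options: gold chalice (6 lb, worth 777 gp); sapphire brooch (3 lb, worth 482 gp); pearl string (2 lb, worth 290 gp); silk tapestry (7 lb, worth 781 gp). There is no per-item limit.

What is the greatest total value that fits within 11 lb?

1736

The ratio ordering already packs tightly: 3×sapphire brooch + pearl string, 11 lb, 1736.
No other feasible combination exceeds 1736.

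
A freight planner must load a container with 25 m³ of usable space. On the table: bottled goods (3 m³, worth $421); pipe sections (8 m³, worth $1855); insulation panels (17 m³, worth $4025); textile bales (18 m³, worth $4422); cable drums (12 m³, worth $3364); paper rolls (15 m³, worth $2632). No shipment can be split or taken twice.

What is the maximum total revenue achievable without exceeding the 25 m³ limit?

A density-first pass picks bottled goods + pipe sections + cable drums — 5640 at 23 m³.
The 15 m³ tied up in bottled goods and cable drums is better spent on insulation panels — total rises to 5880 (25 m³).

5880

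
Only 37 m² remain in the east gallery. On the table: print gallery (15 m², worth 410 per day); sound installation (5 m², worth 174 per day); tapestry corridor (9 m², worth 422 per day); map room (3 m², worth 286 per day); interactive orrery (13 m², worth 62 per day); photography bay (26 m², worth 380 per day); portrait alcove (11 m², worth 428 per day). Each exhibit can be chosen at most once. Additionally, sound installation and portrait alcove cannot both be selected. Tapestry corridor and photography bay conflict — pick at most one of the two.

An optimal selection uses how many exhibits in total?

Best achievable expected visitors is 1292.
print gallery + sound installation + tapestry corridor + map room hits 1292 at 32 m².
All optima have 4 exhibits.

4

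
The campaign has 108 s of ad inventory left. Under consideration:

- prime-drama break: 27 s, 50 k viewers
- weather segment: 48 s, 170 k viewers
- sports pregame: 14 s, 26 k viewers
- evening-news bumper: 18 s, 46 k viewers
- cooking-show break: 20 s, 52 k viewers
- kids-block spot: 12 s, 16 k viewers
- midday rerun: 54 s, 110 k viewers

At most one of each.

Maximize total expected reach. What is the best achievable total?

Weather segment + sports pregame + evening-news bumper + cooking-show break uses 100 of the 108 s and totals 294.
Nothing else within 108 s beats 294.

294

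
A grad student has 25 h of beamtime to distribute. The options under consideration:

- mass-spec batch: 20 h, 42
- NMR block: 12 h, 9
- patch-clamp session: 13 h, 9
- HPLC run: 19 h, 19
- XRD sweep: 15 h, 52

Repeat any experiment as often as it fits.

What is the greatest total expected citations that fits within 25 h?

The ratio ordering already packs tightly: XRD sweep, 15 h, 52.
That's the maximum — no swap from here does better than 52.

52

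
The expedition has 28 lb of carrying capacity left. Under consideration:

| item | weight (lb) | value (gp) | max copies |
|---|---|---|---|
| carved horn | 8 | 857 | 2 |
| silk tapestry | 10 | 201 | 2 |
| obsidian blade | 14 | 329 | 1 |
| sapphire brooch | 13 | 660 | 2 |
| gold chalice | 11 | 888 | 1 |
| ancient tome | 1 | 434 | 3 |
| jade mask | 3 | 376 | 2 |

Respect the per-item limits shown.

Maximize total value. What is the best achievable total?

3799

By value per lb: ancient tome 434.00, jade mask 125.33, carved horn 107.12 lead.
Greedy by ratio would take 2×carved horn + 3×ancient tome + 2×jade mask: 25 lb used, total 3768.
Replace carved horn with gold chalice: the trade gains 31 net, giving 3799 at 28 lb.
Nothing else within 28 lb beats 3799.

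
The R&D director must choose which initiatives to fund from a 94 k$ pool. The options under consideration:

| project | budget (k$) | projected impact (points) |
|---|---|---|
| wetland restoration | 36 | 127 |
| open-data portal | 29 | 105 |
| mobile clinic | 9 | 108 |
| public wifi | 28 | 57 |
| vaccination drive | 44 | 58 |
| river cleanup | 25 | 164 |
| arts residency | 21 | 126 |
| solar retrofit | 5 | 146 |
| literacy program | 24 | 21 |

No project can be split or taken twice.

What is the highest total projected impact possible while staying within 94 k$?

649

The ratio ordering already packs tightly: open-data portal + mobile clinic + river cleanup + arts residency + solar retrofit, 89 k$, 649.
The spare 5 k$ is too small for any remaining project, and no exchange beats 649.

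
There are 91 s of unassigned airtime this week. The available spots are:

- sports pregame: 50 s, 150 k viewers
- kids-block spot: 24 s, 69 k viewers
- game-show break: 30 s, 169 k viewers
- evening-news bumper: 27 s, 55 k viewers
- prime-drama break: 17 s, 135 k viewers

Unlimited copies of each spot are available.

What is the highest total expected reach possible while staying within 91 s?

675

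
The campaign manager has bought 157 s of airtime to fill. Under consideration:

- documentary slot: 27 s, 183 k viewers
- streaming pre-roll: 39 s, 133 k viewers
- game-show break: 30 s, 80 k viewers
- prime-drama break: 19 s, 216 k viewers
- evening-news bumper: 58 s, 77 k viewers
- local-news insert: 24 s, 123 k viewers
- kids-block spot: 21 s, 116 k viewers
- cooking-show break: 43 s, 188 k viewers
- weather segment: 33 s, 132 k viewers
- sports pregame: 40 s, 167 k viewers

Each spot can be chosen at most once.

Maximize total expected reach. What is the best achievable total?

877

Ranking by ratio (expected reach/s): prime-drama break 11.37, documentary slot 6.78, kids-block spot 5.52.
The ratio heuristic lands on documentary slot + prime-drama break + local-news insert + kids-block spot + cooking-show break (826) but leaves 23 s idle.
The 21 s tied up in kids-block spot is better spent on sports pregame — total rises to 877 (153 s).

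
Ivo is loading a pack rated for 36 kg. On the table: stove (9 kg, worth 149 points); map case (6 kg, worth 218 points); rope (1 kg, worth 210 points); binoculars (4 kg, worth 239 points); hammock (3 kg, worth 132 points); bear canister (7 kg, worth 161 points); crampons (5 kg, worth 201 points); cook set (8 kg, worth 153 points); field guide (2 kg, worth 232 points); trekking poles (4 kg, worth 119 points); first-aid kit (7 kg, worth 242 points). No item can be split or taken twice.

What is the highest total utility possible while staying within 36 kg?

The ratio heuristic lands on map case + rope + binoculars + hammock + crampons + field guide + trekking poles + first-aid kit (1593) but leaves 4 kg idle.
Dropping trekking poles frees 4 kg; slotting in bear canister (7 kg) lifts the total to 1635 at 35 kg.
The closest alternative, map case + rope + binoculars + hammock + crampons + cook set + field guide + first-aid kit, reaches only 1627.

1635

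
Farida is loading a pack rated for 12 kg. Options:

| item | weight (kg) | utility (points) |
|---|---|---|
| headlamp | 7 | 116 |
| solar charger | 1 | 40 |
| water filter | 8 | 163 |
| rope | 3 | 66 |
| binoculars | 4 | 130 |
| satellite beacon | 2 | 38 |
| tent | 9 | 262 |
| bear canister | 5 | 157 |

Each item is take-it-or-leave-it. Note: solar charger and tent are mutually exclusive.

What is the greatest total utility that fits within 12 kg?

365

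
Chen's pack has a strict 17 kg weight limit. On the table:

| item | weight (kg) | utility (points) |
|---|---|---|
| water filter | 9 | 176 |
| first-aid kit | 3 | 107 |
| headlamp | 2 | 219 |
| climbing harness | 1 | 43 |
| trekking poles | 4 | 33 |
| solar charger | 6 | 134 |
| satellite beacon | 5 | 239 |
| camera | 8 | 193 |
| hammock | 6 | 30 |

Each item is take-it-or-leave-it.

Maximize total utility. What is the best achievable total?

742

First-aid kit + headlamp + climbing harness + solar charger + satellite beacon uses 17 of the 17 kg and totals 742.
Next best is first-aid kit + headlamp + solar charger + satellite beacon at 699 (16 kg) — short by 43.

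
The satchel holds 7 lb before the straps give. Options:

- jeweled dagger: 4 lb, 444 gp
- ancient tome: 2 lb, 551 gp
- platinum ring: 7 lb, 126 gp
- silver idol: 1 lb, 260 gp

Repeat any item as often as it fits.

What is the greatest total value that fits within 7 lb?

1913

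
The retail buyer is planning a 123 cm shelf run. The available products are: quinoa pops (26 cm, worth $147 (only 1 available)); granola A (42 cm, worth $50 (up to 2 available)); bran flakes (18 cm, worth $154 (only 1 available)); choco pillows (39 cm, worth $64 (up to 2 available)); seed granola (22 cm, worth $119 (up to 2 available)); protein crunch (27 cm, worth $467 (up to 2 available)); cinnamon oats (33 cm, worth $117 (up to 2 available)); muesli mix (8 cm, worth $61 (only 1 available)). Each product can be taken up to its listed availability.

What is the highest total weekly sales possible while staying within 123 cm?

1354

Greedy by ratio would take quinoa pops + bran flakes + 2×protein crunch + muesli mix: 106 cm used, total 1296.
The 8 cm tied up in muesli mix is better spent on seed granola — total rises to 1354 (120 cm).
The spare 3 cm is too small for any remaining product, and no exchange beats 1354.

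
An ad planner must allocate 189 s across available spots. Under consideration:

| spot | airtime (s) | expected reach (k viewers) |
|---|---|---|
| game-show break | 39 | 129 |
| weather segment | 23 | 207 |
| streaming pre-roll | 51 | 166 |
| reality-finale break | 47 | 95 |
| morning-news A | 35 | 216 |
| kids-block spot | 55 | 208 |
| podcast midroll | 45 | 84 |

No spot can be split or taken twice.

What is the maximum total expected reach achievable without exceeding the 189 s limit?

By expected reach per s: weather segment 9.00, morning-news A 6.17, kids-block spot 3.78, game-show break 3.31 lead.
Taking the top-ratio spots first gives game-show break + weather segment + morning-news A + kids-block spot for 760 (152 s).
The 39 s tied up in game-show break is better spent on streaming pre-roll — total rises to 797 (164 s).

797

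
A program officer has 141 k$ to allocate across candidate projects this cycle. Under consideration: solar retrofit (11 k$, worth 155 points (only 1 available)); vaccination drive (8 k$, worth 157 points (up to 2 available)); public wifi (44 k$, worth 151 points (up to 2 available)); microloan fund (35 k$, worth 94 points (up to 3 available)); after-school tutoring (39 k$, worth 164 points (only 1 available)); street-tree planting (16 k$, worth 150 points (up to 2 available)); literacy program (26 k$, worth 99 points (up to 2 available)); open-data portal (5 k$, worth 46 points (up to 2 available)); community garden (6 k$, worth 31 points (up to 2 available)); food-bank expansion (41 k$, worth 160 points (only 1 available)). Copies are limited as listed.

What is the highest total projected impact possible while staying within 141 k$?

1155

Greedy by ratio would take solar retrofit + 2×vaccination drive + after-school tutoring + 2×street-tree planting + 2×open-data portal + 2×community garden: 120 k$ used, total 1087.
Replace community garden with literacy program: the trade gains 68 net, giving 1155 at 140 k$.
Nothing else within 141 k$ beats 1155.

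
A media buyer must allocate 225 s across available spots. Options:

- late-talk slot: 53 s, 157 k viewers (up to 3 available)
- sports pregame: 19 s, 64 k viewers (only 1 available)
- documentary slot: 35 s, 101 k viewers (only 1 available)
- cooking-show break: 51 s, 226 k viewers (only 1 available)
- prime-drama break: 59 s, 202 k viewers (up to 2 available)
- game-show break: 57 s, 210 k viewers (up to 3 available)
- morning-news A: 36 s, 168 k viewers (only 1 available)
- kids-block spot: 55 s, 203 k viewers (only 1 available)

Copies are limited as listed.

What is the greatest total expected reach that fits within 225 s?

878

Filling by ratio: sports pregame + cooking-show break + game-show break + morning-news A + kids-block spot for 871, with 7 s left unused.
The 55 s tied up in kids-block spot is better spent on game-show break — total rises to 878 (220 s).
No other feasible combination exceeds 878.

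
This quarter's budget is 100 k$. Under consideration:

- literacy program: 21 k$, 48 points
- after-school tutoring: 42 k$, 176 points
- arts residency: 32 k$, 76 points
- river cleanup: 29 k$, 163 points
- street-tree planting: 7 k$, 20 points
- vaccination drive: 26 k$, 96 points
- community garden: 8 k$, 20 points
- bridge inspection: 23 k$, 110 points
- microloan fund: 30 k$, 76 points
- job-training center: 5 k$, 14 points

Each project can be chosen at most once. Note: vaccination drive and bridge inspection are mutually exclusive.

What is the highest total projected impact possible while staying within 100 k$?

463

By projected impact per k$: river cleanup 5.62, bridge inspection 4.78, after-school tutoring 4.19 lead.
After-school tutoring + river cleanup + bridge inspection + job-training center uses 99 of the 100 k$ and totals 463.
Runner-up after-school tutoring + river cleanup + bridge inspection tops out at 449.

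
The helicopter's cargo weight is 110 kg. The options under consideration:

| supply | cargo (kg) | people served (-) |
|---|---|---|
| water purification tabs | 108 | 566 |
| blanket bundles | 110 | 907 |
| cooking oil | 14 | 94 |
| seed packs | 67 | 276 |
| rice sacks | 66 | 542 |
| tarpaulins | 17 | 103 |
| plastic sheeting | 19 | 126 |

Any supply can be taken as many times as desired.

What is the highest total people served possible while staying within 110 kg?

The ratio ordering already packs tightly: blanket bundles, 110 kg, 907.
Every other selection either busts 110 kg or fails to beat 907.

907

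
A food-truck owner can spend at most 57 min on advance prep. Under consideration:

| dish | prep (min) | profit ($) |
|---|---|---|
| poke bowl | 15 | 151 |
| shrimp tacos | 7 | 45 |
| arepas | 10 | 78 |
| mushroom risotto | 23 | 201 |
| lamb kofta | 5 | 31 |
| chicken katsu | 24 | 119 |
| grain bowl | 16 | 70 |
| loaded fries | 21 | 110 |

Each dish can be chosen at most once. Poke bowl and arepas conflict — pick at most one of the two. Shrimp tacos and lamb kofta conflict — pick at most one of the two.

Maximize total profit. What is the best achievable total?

Best packing: poke bowl + mushroom risotto + grain bowl — 54 min, 422 total.
The spare 3 min is too small for any remaining dish, and no feasible exchange beats 422.

422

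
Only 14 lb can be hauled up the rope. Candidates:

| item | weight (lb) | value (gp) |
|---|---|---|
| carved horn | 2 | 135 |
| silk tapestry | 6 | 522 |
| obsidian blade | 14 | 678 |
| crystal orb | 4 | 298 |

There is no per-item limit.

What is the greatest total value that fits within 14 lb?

Carved horn + 2×silk tapestry uses 14 of the 14 lb and totals 1179.
Every other selection either busts 14 lb or fails to beat 1179.

1179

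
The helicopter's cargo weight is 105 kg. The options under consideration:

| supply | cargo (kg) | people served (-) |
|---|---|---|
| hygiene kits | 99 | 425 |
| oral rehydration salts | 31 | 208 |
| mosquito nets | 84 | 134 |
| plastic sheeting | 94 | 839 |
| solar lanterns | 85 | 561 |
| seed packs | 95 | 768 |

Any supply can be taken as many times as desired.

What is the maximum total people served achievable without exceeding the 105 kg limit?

839

Taking plastic sheeting: 94 kg used, 839 in people served.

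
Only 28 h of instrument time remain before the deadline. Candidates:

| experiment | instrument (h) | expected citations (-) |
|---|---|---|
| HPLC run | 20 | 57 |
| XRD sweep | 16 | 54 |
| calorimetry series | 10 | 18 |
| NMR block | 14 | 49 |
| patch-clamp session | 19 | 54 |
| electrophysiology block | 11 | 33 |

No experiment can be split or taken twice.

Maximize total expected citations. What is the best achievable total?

87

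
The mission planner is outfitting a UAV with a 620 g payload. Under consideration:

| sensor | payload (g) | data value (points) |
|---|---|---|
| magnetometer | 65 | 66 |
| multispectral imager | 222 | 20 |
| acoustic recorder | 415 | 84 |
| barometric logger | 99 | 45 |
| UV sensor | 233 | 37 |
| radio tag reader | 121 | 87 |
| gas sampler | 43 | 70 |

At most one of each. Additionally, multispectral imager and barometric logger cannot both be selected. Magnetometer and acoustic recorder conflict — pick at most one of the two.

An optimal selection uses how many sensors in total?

Best achievable data value is 305.
magnetometer + barometric logger + UV sensor + radio tag reader + gas sampler hits 305 at 561 g.
Every optimal selection uses 5 sensors.

5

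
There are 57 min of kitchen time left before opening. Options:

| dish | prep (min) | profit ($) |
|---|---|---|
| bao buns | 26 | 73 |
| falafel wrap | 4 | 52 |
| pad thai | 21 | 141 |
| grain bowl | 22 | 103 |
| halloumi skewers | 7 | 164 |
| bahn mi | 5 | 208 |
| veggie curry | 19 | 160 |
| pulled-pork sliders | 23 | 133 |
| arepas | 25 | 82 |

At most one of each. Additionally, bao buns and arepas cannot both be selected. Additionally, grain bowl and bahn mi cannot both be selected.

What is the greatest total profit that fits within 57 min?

725

By profit per min: bahn mi 41.60, halloumi skewers 23.43, falafel wrap 13.00, veggie curry 8.42 lead.
Falafel wrap + pad thai + halloumi skewers + bahn mi + veggie curry uses 56 of the 57 min and totals 725.
Runner-up pad thai + halloumi skewers + bahn mi + veggie curry tops out at 673.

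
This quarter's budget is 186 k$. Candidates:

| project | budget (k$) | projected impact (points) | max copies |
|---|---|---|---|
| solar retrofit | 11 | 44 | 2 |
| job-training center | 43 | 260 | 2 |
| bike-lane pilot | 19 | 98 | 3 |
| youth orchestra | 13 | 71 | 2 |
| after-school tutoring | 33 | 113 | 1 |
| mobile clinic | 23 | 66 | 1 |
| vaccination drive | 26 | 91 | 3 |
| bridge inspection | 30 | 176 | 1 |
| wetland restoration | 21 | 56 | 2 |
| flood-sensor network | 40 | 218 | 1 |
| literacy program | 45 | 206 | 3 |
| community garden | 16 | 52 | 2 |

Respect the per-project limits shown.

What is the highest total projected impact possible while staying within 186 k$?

1061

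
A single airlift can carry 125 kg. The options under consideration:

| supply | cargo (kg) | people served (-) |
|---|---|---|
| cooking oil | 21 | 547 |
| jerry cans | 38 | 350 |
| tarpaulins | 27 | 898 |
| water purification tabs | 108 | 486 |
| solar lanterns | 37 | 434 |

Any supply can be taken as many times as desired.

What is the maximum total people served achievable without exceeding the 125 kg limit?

3788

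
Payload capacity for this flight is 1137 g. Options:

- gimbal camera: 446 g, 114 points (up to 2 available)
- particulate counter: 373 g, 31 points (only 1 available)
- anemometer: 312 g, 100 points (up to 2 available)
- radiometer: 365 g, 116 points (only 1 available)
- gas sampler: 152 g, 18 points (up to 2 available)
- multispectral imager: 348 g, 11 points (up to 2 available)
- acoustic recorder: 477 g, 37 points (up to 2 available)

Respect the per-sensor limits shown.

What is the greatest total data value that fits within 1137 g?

Ranking by ratio (data value/g): anemometer 0.32, radiometer 0.32, gimbal camera 0.26.
Taking the top-ratio sensors first gives 2×anemometer + radiometer for 316 (989 g).
Dropping anemometer frees 312 g; slotting in gimbal camera (446 g) lifts the total to 330 at 1123 g.
No other feasible combination exceeds 330.

330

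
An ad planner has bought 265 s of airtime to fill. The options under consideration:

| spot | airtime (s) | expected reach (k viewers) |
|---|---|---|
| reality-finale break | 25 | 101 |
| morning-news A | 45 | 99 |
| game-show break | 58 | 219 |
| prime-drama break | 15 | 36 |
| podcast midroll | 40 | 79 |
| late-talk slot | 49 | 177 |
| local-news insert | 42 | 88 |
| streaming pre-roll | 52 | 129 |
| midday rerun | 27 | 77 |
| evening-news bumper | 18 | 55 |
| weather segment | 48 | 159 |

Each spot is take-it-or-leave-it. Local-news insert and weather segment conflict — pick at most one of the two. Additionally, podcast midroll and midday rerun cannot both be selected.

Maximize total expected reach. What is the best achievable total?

A density-first pass picks reality-finale break + game-show break + prime-drama break + late-talk slot + midday rerun + evening-news bumper + weather segment — 824 at 240 s.
Replace midday rerun with streaming pre-roll: the trade gains 52 net, giving 876 at 265 s.

876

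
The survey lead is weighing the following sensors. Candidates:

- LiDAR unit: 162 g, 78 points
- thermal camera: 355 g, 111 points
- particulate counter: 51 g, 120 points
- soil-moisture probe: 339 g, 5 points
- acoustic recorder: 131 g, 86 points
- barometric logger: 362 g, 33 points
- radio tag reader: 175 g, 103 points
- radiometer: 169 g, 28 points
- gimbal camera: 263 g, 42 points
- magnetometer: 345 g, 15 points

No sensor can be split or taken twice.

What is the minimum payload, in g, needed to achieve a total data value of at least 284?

Minimise g subject to total data value ≥ 284.
Taking LiDAR unit + particulate counter + acoustic recorder gives 284 (≥ 284) for 344 g.
Below 344 g the best achievable stays under 284.

344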